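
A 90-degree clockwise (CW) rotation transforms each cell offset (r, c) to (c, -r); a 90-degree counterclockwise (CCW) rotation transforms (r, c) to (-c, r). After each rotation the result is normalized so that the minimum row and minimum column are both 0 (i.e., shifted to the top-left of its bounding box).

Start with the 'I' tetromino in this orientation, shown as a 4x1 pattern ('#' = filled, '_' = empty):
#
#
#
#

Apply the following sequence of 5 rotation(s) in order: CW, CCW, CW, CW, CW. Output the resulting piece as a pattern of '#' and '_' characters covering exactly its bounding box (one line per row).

Answer: ####

Derivation:
Start:
#
#
#
#
After rotation 1 (CW):
####
After rotation 2 (CCW):
#
#
#
#
After rotation 3 (CW):
####
After rotation 4 (CW):
#
#
#
#
After rotation 5 (CW):
####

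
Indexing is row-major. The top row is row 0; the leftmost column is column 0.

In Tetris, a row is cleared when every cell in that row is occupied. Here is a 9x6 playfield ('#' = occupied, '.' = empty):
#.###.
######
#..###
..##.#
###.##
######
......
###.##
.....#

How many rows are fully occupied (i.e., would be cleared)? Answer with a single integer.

Check each row:
  row 0: 2 empty cells -> not full
  row 1: 0 empty cells -> FULL (clear)
  row 2: 2 empty cells -> not full
  row 3: 3 empty cells -> not full
  row 4: 1 empty cell -> not full
  row 5: 0 empty cells -> FULL (clear)
  row 6: 6 empty cells -> not full
  row 7: 1 empty cell -> not full
  row 8: 5 empty cells -> not full
Total rows cleared: 2

Answer: 2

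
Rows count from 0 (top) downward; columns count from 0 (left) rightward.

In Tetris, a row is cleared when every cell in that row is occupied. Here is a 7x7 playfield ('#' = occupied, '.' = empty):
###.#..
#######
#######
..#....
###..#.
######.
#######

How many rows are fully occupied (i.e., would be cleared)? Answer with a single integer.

Check each row:
  row 0: 3 empty cells -> not full
  row 1: 0 empty cells -> FULL (clear)
  row 2: 0 empty cells -> FULL (clear)
  row 3: 6 empty cells -> not full
  row 4: 3 empty cells -> not full
  row 5: 1 empty cell -> not full
  row 6: 0 empty cells -> FULL (clear)
Total rows cleared: 3

Answer: 3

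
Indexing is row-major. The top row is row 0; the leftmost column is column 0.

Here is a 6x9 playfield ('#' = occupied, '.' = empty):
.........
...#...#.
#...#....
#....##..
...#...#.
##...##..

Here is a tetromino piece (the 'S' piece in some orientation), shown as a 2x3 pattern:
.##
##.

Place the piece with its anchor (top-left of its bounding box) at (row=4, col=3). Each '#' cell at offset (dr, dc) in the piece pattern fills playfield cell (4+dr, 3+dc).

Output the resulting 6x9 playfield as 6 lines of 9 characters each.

Answer: .........
...#...#.
#...#....
#....##..
...###.#.
##.####..

Derivation:
Fill (4+0,3+1) = (4,4)
Fill (4+0,3+2) = (4,5)
Fill (4+1,3+0) = (5,3)
Fill (4+1,3+1) = (5,4)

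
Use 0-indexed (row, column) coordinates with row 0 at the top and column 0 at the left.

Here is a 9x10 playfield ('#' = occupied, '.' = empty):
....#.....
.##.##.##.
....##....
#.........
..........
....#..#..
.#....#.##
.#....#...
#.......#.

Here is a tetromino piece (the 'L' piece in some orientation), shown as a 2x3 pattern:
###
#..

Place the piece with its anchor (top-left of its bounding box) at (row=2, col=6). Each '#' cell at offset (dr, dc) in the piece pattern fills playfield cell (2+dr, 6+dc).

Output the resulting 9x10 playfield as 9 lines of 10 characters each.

Fill (2+0,6+0) = (2,6)
Fill (2+0,6+1) = (2,7)
Fill (2+0,6+2) = (2,8)
Fill (2+1,6+0) = (3,6)

Answer: ....#.....
.##.##.##.
....#####.
#.....#...
..........
....#..#..
.#....#.##
.#....#...
#.......#.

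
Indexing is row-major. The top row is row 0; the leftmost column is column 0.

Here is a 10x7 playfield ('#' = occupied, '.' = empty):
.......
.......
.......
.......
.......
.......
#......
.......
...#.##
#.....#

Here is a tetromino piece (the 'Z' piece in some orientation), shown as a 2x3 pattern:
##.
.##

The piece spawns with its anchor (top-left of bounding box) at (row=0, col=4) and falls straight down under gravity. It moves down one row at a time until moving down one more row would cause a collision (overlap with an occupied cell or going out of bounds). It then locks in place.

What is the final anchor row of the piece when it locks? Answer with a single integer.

Answer: 6

Derivation:
Spawn at (row=0, col=4). Try each row:
  row 0: fits
  row 1: fits
  row 2: fits
  row 3: fits
  row 4: fits
  row 5: fits
  row 6: fits
  row 7: blocked -> lock at row 6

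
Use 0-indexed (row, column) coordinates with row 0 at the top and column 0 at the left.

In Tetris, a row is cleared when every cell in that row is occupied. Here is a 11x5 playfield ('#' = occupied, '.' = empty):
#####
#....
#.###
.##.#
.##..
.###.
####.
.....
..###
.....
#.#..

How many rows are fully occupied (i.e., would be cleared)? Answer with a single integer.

Check each row:
  row 0: 0 empty cells -> FULL (clear)
  row 1: 4 empty cells -> not full
  row 2: 1 empty cell -> not full
  row 3: 2 empty cells -> not full
  row 4: 3 empty cells -> not full
  row 5: 2 empty cells -> not full
  row 6: 1 empty cell -> not full
  row 7: 5 empty cells -> not full
  row 8: 2 empty cells -> not full
  row 9: 5 empty cells -> not full
  row 10: 3 empty cells -> not full
Total rows cleared: 1

Answer: 1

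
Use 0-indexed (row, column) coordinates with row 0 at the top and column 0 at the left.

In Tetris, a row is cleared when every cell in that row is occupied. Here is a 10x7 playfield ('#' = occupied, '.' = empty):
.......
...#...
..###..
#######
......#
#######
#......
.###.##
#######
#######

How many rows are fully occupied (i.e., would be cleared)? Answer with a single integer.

Check each row:
  row 0: 7 empty cells -> not full
  row 1: 6 empty cells -> not full
  row 2: 4 empty cells -> not full
  row 3: 0 empty cells -> FULL (clear)
  row 4: 6 empty cells -> not full
  row 5: 0 empty cells -> FULL (clear)
  row 6: 6 empty cells -> not full
  row 7: 2 empty cells -> not full
  row 8: 0 empty cells -> FULL (clear)
  row 9: 0 empty cells -> FULL (clear)
Total rows cleared: 4

Answer: 4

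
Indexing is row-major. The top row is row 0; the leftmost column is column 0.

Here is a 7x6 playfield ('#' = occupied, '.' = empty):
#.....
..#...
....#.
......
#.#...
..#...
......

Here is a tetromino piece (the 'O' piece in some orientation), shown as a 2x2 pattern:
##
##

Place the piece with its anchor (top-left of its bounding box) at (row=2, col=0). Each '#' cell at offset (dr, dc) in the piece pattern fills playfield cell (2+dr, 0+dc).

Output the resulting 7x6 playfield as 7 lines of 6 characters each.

Answer: #.....
..#...
##..#.
##....
#.#...
..#...
......

Derivation:
Fill (2+0,0+0) = (2,0)
Fill (2+0,0+1) = (2,1)
Fill (2+1,0+0) = (3,0)
Fill (2+1,0+1) = (3,1)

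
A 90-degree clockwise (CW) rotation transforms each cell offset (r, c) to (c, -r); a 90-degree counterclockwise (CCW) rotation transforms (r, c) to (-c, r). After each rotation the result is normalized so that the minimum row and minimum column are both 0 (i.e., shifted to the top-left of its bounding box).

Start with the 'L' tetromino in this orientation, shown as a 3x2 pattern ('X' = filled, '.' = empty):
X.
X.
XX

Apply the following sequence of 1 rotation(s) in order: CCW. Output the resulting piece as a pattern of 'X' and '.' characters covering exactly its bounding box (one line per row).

Start:
X.
X.
XX
After rotation 1 (CCW):
..X
XXX

Answer: ..X
XXX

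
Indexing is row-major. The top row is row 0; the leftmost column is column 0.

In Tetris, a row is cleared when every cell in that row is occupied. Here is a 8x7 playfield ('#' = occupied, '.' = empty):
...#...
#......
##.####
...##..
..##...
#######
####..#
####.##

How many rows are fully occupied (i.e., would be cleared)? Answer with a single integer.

Answer: 1

Derivation:
Check each row:
  row 0: 6 empty cells -> not full
  row 1: 6 empty cells -> not full
  row 2: 1 empty cell -> not full
  row 3: 5 empty cells -> not full
  row 4: 5 empty cells -> not full
  row 5: 0 empty cells -> FULL (clear)
  row 6: 2 empty cells -> not full
  row 7: 1 empty cell -> not full
Total rows cleared: 1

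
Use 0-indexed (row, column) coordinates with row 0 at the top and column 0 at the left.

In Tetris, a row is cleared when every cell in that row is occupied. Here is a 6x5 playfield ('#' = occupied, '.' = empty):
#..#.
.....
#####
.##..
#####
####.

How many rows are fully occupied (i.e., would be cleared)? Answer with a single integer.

Check each row:
  row 0: 3 empty cells -> not full
  row 1: 5 empty cells -> not full
  row 2: 0 empty cells -> FULL (clear)
  row 3: 3 empty cells -> not full
  row 4: 0 empty cells -> FULL (clear)
  row 5: 1 empty cell -> not full
Total rows cleared: 2

Answer: 2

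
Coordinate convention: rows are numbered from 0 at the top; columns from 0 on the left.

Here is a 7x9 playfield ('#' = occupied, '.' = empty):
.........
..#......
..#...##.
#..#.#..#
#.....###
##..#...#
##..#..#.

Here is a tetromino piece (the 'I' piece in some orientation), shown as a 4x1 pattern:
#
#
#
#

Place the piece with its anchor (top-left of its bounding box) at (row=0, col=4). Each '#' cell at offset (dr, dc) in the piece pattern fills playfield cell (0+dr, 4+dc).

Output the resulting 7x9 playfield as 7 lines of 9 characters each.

Fill (0+0,4+0) = (0,4)
Fill (0+1,4+0) = (1,4)
Fill (0+2,4+0) = (2,4)
Fill (0+3,4+0) = (3,4)

Answer: ....#....
..#.#....
..#.#.##.
#..###..#
#.....###
##..#...#
##..#..#.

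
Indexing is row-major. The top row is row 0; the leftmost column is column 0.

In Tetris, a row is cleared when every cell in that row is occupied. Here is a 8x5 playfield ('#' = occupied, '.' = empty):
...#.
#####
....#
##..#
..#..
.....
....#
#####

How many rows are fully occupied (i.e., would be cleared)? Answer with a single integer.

Answer: 2

Derivation:
Check each row:
  row 0: 4 empty cells -> not full
  row 1: 0 empty cells -> FULL (clear)
  row 2: 4 empty cells -> not full
  row 3: 2 empty cells -> not full
  row 4: 4 empty cells -> not full
  row 5: 5 empty cells -> not full
  row 6: 4 empty cells -> not full
  row 7: 0 empty cells -> FULL (clear)
Total rows cleared: 2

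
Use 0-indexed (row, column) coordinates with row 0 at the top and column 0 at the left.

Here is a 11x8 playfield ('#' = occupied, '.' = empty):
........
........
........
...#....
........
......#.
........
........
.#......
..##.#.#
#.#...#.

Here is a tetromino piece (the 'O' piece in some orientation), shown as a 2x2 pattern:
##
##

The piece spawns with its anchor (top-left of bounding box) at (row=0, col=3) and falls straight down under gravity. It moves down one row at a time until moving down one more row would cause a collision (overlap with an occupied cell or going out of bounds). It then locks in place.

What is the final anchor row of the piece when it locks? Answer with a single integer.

Answer: 1

Derivation:
Spawn at (row=0, col=3). Try each row:
  row 0: fits
  row 1: fits
  row 2: blocked -> lock at row 1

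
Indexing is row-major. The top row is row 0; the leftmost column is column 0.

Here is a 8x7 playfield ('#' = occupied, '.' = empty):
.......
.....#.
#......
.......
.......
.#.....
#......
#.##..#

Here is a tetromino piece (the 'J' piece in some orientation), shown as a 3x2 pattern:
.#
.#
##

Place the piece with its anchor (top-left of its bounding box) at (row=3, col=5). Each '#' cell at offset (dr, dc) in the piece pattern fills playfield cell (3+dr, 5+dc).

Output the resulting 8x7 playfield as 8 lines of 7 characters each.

Answer: .......
.....#.
#......
......#
......#
.#...##
#......
#.##..#

Derivation:
Fill (3+0,5+1) = (3,6)
Fill (3+1,5+1) = (4,6)
Fill (3+2,5+0) = (5,5)
Fill (3+2,5+1) = (5,6)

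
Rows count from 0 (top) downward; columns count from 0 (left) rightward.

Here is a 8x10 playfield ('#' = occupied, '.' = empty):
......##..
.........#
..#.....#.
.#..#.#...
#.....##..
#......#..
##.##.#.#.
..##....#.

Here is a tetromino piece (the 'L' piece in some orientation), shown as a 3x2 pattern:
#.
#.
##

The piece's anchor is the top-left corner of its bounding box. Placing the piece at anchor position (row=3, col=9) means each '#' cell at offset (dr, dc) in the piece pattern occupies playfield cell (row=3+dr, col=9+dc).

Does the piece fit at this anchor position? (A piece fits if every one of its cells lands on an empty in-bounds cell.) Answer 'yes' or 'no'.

Check each piece cell at anchor (3, 9):
  offset (0,0) -> (3,9): empty -> OK
  offset (1,0) -> (4,9): empty -> OK
  offset (2,0) -> (5,9): empty -> OK
  offset (2,1) -> (5,10): out of bounds -> FAIL
All cells valid: no

Answer: no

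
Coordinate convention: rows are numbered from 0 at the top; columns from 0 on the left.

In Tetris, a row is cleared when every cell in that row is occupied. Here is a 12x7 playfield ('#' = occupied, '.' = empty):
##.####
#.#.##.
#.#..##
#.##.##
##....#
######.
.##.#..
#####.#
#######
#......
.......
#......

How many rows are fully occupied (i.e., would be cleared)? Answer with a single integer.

Check each row:
  row 0: 1 empty cell -> not full
  row 1: 3 empty cells -> not full
  row 2: 3 empty cells -> not full
  row 3: 2 empty cells -> not full
  row 4: 4 empty cells -> not full
  row 5: 1 empty cell -> not full
  row 6: 4 empty cells -> not full
  row 7: 1 empty cell -> not full
  row 8: 0 empty cells -> FULL (clear)
  row 9: 6 empty cells -> not full
  row 10: 7 empty cells -> not full
  row 11: 6 empty cells -> not full
Total rows cleared: 1

Answer: 1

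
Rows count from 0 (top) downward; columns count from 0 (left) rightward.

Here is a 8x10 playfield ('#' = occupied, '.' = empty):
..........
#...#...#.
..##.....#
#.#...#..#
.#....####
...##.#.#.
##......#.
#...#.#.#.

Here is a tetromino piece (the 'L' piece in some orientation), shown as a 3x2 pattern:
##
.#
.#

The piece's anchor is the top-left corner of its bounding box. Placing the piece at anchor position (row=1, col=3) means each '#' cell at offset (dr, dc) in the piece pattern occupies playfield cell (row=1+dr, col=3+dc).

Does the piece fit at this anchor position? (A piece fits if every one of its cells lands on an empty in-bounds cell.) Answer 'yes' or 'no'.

Answer: no

Derivation:
Check each piece cell at anchor (1, 3):
  offset (0,0) -> (1,3): empty -> OK
  offset (0,1) -> (1,4): occupied ('#') -> FAIL
  offset (1,1) -> (2,4): empty -> OK
  offset (2,1) -> (3,4): empty -> OK
All cells valid: no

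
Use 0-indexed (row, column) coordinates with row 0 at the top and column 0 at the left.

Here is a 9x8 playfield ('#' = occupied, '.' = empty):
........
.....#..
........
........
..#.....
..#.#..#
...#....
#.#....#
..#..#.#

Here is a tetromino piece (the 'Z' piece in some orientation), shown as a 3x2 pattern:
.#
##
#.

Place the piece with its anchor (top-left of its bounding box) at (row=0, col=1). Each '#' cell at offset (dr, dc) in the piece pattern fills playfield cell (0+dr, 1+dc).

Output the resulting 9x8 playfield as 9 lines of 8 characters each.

Fill (0+0,1+1) = (0,2)
Fill (0+1,1+0) = (1,1)
Fill (0+1,1+1) = (1,2)
Fill (0+2,1+0) = (2,1)

Answer: ..#.....
.##..#..
.#......
........
..#.....
..#.#..#
...#....
#.#....#
..#..#.#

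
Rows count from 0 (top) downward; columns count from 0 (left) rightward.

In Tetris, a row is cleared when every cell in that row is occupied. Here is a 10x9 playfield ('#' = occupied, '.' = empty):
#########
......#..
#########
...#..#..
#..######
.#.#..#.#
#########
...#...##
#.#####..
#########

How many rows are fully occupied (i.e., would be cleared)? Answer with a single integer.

Check each row:
  row 0: 0 empty cells -> FULL (clear)
  row 1: 8 empty cells -> not full
  row 2: 0 empty cells -> FULL (clear)
  row 3: 7 empty cells -> not full
  row 4: 2 empty cells -> not full
  row 5: 5 empty cells -> not full
  row 6: 0 empty cells -> FULL (clear)
  row 7: 6 empty cells -> not full
  row 8: 3 empty cells -> not full
  row 9: 0 empty cells -> FULL (clear)
Total rows cleared: 4

Answer: 4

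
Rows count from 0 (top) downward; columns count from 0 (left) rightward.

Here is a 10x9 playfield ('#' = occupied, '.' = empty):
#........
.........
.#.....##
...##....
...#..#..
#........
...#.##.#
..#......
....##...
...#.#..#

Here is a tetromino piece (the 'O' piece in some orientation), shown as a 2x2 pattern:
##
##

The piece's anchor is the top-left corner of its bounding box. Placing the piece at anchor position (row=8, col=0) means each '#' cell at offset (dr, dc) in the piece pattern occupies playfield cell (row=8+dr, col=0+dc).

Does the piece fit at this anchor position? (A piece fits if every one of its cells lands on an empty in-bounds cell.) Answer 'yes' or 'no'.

Check each piece cell at anchor (8, 0):
  offset (0,0) -> (8,0): empty -> OK
  offset (0,1) -> (8,1): empty -> OK
  offset (1,0) -> (9,0): empty -> OK
  offset (1,1) -> (9,1): empty -> OK
All cells valid: yes

Answer: yes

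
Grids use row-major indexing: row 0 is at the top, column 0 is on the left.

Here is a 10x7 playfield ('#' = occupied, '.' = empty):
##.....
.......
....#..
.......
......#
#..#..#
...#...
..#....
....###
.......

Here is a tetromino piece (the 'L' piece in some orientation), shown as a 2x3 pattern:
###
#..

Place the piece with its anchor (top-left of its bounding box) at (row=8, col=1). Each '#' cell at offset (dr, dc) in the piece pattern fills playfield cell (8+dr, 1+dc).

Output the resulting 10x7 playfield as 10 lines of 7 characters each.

Fill (8+0,1+0) = (8,1)
Fill (8+0,1+1) = (8,2)
Fill (8+0,1+2) = (8,3)
Fill (8+1,1+0) = (9,1)

Answer: ##.....
.......
....#..
.......
......#
#..#..#
...#...
..#....
.######
.#.....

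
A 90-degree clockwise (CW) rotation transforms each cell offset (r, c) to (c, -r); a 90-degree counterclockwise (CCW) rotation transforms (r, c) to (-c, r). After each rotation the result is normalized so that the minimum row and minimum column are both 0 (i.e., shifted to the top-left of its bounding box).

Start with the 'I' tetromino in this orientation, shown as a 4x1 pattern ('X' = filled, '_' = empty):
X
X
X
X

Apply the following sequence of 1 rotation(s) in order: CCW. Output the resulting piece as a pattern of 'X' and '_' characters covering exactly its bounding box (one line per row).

Answer: XXXX

Derivation:
Start:
X
X
X
X
After rotation 1 (CCW):
XXXX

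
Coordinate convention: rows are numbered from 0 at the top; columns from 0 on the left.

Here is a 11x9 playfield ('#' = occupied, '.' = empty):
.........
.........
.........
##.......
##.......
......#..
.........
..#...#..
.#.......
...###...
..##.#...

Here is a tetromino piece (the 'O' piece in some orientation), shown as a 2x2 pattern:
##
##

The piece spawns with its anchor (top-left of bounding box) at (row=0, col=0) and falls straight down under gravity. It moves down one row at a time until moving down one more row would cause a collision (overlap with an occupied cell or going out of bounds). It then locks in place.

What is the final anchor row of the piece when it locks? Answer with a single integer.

Spawn at (row=0, col=0). Try each row:
  row 0: fits
  row 1: fits
  row 2: blocked -> lock at row 1

Answer: 1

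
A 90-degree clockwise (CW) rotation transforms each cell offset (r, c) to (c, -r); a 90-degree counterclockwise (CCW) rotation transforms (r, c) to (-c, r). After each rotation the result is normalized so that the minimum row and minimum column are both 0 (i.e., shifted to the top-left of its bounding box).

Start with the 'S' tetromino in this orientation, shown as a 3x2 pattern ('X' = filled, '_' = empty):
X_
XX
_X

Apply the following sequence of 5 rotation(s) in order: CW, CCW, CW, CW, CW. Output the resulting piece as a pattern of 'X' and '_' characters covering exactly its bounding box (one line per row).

Answer: _XX
XX_

Derivation:
Start:
X_
XX
_X
After rotation 1 (CW):
_XX
XX_
After rotation 2 (CCW):
X_
XX
_X
After rotation 3 (CW):
_XX
XX_
After rotation 4 (CW):
X_
XX
_X
After rotation 5 (CW):
_XX
XX_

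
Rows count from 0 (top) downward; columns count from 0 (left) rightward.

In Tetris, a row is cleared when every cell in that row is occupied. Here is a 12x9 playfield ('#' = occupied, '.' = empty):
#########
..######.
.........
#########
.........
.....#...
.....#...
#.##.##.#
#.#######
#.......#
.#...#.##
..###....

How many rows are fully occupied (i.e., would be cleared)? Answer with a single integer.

Answer: 2

Derivation:
Check each row:
  row 0: 0 empty cells -> FULL (clear)
  row 1: 3 empty cells -> not full
  row 2: 9 empty cells -> not full
  row 3: 0 empty cells -> FULL (clear)
  row 4: 9 empty cells -> not full
  row 5: 8 empty cells -> not full
  row 6: 8 empty cells -> not full
  row 7: 3 empty cells -> not full
  row 8: 1 empty cell -> not full
  row 9: 7 empty cells -> not full
  row 10: 5 empty cells -> not full
  row 11: 6 empty cells -> not full
Total rows cleared: 2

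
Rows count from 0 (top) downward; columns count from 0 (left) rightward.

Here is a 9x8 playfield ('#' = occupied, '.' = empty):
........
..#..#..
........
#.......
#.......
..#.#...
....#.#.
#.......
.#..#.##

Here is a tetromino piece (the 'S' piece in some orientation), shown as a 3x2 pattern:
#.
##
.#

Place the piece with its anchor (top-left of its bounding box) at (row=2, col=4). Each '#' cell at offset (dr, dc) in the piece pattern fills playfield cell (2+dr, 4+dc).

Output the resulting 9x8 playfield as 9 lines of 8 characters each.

Answer: ........
..#..#..
....#...
#...##..
#....#..
..#.#...
....#.#.
#.......
.#..#.##

Derivation:
Fill (2+0,4+0) = (2,4)
Fill (2+1,4+0) = (3,4)
Fill (2+1,4+1) = (3,5)
Fill (2+2,4+1) = (4,5)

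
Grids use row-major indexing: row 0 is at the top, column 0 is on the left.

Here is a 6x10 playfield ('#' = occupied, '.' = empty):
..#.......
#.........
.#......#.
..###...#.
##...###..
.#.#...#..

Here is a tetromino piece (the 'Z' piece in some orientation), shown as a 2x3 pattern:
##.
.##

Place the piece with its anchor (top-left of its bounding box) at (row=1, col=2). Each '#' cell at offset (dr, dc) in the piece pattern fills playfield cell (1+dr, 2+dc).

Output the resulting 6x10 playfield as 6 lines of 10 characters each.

Answer: ..#.......
#.##......
.#.##...#.
..###...#.
##...###..
.#.#...#..

Derivation:
Fill (1+0,2+0) = (1,2)
Fill (1+0,2+1) = (1,3)
Fill (1+1,2+1) = (2,3)
Fill (1+1,2+2) = (2,4)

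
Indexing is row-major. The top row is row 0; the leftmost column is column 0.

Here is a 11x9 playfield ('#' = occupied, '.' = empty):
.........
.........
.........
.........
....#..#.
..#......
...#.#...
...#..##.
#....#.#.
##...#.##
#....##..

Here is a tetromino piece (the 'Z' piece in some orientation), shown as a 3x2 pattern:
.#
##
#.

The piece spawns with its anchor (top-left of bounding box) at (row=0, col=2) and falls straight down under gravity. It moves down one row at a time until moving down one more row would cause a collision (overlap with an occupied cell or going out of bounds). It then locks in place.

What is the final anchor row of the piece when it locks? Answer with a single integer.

Spawn at (row=0, col=2). Try each row:
  row 0: fits
  row 1: fits
  row 2: fits
  row 3: blocked -> lock at row 2

Answer: 2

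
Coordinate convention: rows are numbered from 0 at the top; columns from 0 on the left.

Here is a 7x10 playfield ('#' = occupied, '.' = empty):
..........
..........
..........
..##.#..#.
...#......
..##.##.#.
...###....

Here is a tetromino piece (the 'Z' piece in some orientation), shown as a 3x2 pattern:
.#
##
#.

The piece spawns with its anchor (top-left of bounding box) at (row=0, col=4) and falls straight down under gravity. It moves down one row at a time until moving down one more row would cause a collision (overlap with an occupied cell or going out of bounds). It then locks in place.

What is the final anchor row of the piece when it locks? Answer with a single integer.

Spawn at (row=0, col=4). Try each row:
  row 0: fits
  row 1: fits
  row 2: blocked -> lock at row 1

Answer: 1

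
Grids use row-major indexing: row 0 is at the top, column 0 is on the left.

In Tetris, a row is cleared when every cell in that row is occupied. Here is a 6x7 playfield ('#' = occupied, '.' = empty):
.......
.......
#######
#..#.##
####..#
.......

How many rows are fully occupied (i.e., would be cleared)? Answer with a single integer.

Answer: 1

Derivation:
Check each row:
  row 0: 7 empty cells -> not full
  row 1: 7 empty cells -> not full
  row 2: 0 empty cells -> FULL (clear)
  row 3: 3 empty cells -> not full
  row 4: 2 empty cells -> not full
  row 5: 7 empty cells -> not full
Total rows cleared: 1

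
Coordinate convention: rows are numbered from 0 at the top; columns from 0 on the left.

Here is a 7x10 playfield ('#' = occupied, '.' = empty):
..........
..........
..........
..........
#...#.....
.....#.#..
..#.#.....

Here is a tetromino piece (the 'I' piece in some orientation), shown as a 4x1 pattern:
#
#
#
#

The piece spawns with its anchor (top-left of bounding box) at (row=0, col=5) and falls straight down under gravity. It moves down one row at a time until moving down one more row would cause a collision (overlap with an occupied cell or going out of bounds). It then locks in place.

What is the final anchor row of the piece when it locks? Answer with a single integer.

Answer: 1

Derivation:
Spawn at (row=0, col=5). Try each row:
  row 0: fits
  row 1: fits
  row 2: blocked -> lock at row 1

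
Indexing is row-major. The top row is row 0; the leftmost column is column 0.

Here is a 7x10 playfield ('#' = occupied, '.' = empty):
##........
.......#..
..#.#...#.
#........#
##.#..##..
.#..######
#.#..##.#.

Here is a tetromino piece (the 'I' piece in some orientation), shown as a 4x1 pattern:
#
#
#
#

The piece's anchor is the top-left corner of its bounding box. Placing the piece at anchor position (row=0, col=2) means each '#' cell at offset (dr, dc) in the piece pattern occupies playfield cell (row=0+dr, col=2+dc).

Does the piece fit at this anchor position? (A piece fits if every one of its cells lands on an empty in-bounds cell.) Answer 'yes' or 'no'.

Answer: no

Derivation:
Check each piece cell at anchor (0, 2):
  offset (0,0) -> (0,2): empty -> OK
  offset (1,0) -> (1,2): empty -> OK
  offset (2,0) -> (2,2): occupied ('#') -> FAIL
  offset (3,0) -> (3,2): empty -> OK
All cells valid: no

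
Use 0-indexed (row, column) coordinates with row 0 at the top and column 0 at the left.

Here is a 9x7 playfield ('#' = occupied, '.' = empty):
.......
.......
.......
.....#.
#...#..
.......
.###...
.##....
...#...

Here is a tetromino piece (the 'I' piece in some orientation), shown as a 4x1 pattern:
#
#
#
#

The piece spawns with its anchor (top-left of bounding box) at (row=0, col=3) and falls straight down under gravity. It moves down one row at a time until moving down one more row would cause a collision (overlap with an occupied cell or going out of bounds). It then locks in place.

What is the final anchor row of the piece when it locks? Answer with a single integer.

Spawn at (row=0, col=3). Try each row:
  row 0: fits
  row 1: fits
  row 2: fits
  row 3: blocked -> lock at row 2

Answer: 2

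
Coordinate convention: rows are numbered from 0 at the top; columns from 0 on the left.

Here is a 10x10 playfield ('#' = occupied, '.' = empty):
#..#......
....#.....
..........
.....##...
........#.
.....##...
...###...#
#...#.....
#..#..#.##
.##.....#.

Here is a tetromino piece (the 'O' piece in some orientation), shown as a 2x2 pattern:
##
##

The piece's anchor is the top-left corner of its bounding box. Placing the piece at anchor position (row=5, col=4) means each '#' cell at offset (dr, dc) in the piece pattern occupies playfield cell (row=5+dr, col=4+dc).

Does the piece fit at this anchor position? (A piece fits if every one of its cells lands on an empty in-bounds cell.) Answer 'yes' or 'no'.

Answer: no

Derivation:
Check each piece cell at anchor (5, 4):
  offset (0,0) -> (5,4): empty -> OK
  offset (0,1) -> (5,5): occupied ('#') -> FAIL
  offset (1,0) -> (6,4): occupied ('#') -> FAIL
  offset (1,1) -> (6,5): occupied ('#') -> FAIL
All cells valid: no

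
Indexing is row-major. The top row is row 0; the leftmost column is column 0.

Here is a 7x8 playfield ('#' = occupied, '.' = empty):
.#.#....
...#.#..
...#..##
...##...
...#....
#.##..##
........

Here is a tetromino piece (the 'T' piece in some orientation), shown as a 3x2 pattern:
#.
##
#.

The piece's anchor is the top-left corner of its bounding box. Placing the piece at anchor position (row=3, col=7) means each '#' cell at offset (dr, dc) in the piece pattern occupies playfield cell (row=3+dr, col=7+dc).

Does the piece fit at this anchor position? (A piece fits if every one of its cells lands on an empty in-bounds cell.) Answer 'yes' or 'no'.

Answer: no

Derivation:
Check each piece cell at anchor (3, 7):
  offset (0,0) -> (3,7): empty -> OK
  offset (1,0) -> (4,7): empty -> OK
  offset (1,1) -> (4,8): out of bounds -> FAIL
  offset (2,0) -> (5,7): occupied ('#') -> FAIL
All cells valid: no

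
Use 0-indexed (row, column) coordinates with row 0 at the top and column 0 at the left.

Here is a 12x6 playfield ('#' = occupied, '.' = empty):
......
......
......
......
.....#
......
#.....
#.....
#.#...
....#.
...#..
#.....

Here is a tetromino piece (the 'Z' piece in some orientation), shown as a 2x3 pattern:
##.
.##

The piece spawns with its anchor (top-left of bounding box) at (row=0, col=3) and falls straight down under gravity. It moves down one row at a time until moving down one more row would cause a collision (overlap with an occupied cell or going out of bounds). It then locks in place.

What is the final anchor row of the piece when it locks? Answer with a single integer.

Answer: 2

Derivation:
Spawn at (row=0, col=3). Try each row:
  row 0: fits
  row 1: fits
  row 2: fits
  row 3: blocked -> lock at row 2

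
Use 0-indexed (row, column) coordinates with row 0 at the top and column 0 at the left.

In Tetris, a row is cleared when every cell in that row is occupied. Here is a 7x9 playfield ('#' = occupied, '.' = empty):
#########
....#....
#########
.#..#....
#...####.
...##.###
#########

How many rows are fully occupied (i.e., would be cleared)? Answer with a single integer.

Check each row:
  row 0: 0 empty cells -> FULL (clear)
  row 1: 8 empty cells -> not full
  row 2: 0 empty cells -> FULL (clear)
  row 3: 7 empty cells -> not full
  row 4: 4 empty cells -> not full
  row 5: 4 empty cells -> not full
  row 6: 0 empty cells -> FULL (clear)
Total rows cleared: 3

Answer: 3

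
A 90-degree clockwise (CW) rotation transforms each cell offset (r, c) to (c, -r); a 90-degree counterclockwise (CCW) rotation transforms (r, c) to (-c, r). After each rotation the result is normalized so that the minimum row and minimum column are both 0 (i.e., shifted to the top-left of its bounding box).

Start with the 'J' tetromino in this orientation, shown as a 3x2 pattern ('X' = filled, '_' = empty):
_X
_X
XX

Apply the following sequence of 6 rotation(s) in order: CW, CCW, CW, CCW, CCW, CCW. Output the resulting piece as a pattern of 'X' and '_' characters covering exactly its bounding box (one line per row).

Start:
_X
_X
XX
After rotation 1 (CW):
X__
XXX
After rotation 2 (CCW):
_X
_X
XX
After rotation 3 (CW):
X__
XXX
After rotation 4 (CCW):
_X
_X
XX
After rotation 5 (CCW):
XXX
__X
After rotation 6 (CCW):
XX
X_
X_

Answer: XX
X_
X_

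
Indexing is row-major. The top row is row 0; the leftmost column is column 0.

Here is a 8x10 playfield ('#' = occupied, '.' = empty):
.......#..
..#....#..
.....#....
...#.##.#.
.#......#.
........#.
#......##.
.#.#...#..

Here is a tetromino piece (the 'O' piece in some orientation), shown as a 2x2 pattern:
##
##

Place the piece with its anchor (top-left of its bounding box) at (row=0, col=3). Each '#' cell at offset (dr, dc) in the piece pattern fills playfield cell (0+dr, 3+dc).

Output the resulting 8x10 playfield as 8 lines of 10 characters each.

Answer: ...##..#..
..###..#..
.....#....
...#.##.#.
.#......#.
........#.
#......##.
.#.#...#..

Derivation:
Fill (0+0,3+0) = (0,3)
Fill (0+0,3+1) = (0,4)
Fill (0+1,3+0) = (1,3)
Fill (0+1,3+1) = (1,4)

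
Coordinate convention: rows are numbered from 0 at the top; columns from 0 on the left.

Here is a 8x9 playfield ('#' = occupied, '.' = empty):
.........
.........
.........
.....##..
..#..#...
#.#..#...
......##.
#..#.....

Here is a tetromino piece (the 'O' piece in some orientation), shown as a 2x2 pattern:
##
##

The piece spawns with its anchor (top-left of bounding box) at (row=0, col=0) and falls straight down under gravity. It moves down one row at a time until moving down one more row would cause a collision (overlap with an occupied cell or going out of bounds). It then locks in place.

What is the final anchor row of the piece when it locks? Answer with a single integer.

Answer: 3

Derivation:
Spawn at (row=0, col=0). Try each row:
  row 0: fits
  row 1: fits
  row 2: fits
  row 3: fits
  row 4: blocked -> lock at row 3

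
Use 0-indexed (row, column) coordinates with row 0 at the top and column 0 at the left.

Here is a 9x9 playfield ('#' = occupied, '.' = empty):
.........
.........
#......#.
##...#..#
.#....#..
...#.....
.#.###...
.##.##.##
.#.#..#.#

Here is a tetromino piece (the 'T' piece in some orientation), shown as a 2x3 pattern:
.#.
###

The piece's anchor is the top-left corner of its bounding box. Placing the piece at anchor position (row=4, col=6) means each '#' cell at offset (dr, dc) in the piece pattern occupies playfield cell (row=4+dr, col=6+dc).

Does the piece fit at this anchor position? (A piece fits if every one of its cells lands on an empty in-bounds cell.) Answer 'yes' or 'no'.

Answer: yes

Derivation:
Check each piece cell at anchor (4, 6):
  offset (0,1) -> (4,7): empty -> OK
  offset (1,0) -> (5,6): empty -> OK
  offset (1,1) -> (5,7): empty -> OK
  offset (1,2) -> (5,8): empty -> OK
All cells valid: yes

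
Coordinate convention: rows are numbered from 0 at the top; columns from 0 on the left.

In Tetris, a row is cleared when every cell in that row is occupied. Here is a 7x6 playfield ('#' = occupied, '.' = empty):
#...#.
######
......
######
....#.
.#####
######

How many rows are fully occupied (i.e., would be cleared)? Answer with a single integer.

Check each row:
  row 0: 4 empty cells -> not full
  row 1: 0 empty cells -> FULL (clear)
  row 2: 6 empty cells -> not full
  row 3: 0 empty cells -> FULL (clear)
  row 4: 5 empty cells -> not full
  row 5: 1 empty cell -> not full
  row 6: 0 empty cells -> FULL (clear)
Total rows cleared: 3

Answer: 3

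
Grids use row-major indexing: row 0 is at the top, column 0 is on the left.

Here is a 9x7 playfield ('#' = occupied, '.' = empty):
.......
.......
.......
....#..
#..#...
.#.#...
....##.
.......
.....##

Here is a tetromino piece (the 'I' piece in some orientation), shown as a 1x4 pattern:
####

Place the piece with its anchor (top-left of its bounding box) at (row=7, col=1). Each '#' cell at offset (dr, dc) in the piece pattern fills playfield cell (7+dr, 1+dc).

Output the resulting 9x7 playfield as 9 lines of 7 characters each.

Answer: .......
.......
.......
....#..
#..#...
.#.#...
....##.
.####..
.....##

Derivation:
Fill (7+0,1+0) = (7,1)
Fill (7+0,1+1) = (7,2)
Fill (7+0,1+2) = (7,3)
Fill (7+0,1+3) = (7,4)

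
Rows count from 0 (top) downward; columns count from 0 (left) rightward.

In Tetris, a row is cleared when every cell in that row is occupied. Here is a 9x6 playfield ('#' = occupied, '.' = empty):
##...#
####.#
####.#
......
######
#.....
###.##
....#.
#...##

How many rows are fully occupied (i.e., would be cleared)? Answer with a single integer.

Answer: 1

Derivation:
Check each row:
  row 0: 3 empty cells -> not full
  row 1: 1 empty cell -> not full
  row 2: 1 empty cell -> not full
  row 3: 6 empty cells -> not full
  row 4: 0 empty cells -> FULL (clear)
  row 5: 5 empty cells -> not full
  row 6: 1 empty cell -> not full
  row 7: 5 empty cells -> not full
  row 8: 3 empty cells -> not full
Total rows cleared: 1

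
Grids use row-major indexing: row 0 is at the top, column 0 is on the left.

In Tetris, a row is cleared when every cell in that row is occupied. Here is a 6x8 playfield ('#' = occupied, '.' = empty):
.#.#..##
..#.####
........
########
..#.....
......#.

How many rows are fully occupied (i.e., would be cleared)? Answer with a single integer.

Answer: 1

Derivation:
Check each row:
  row 0: 4 empty cells -> not full
  row 1: 3 empty cells -> not full
  row 2: 8 empty cells -> not full
  row 3: 0 empty cells -> FULL (clear)
  row 4: 7 empty cells -> not full
  row 5: 7 empty cells -> not full
Total rows cleared: 1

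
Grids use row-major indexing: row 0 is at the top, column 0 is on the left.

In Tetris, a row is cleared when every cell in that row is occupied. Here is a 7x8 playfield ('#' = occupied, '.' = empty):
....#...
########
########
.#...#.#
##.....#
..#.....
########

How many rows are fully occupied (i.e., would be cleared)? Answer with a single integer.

Check each row:
  row 0: 7 empty cells -> not full
  row 1: 0 empty cells -> FULL (clear)
  row 2: 0 empty cells -> FULL (clear)
  row 3: 5 empty cells -> not full
  row 4: 5 empty cells -> not full
  row 5: 7 empty cells -> not full
  row 6: 0 empty cells -> FULL (clear)
Total rows cleared: 3

Answer: 3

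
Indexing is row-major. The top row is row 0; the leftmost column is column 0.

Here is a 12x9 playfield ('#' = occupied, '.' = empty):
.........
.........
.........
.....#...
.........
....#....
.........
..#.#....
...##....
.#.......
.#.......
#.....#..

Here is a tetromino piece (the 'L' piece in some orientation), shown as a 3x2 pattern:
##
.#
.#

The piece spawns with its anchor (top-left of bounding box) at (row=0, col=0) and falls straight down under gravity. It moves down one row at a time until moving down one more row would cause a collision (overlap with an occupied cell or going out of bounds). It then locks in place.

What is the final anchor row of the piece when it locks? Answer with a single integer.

Spawn at (row=0, col=0). Try each row:
  row 0: fits
  row 1: fits
  row 2: fits
  row 3: fits
  row 4: fits
  row 5: fits
  row 6: fits
  row 7: blocked -> lock at row 6

Answer: 6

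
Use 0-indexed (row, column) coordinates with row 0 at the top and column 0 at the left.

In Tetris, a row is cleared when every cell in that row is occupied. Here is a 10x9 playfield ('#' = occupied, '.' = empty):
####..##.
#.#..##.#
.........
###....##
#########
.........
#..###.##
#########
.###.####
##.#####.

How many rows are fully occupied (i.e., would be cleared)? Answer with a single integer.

Check each row:
  row 0: 3 empty cells -> not full
  row 1: 4 empty cells -> not full
  row 2: 9 empty cells -> not full
  row 3: 4 empty cells -> not full
  row 4: 0 empty cells -> FULL (clear)
  row 5: 9 empty cells -> not full
  row 6: 3 empty cells -> not full
  row 7: 0 empty cells -> FULL (clear)
  row 8: 2 empty cells -> not full
  row 9: 2 empty cells -> not full
Total rows cleared: 2

Answer: 2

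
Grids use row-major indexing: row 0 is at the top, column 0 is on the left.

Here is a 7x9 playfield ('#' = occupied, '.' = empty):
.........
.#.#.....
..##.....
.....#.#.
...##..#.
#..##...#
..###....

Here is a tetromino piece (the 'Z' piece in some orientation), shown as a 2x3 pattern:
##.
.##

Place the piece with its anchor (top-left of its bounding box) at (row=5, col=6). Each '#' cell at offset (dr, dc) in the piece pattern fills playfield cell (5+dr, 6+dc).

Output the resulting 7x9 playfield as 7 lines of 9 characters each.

Fill (5+0,6+0) = (5,6)
Fill (5+0,6+1) = (5,7)
Fill (5+1,6+1) = (6,7)
Fill (5+1,6+2) = (6,8)

Answer: .........
.#.#.....
..##.....
.....#.#.
...##..#.
#..##.###
..###..##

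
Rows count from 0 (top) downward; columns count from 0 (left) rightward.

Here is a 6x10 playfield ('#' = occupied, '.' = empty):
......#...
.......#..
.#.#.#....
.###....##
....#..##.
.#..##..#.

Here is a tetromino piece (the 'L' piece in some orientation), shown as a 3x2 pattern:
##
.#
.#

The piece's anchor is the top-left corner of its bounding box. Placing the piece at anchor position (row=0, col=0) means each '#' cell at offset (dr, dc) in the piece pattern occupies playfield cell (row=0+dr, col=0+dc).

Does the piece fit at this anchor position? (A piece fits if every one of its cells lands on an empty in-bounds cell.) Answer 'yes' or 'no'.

Check each piece cell at anchor (0, 0):
  offset (0,0) -> (0,0): empty -> OK
  offset (0,1) -> (0,1): empty -> OK
  offset (1,1) -> (1,1): empty -> OK
  offset (2,1) -> (2,1): occupied ('#') -> FAIL
All cells valid: no

Answer: no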